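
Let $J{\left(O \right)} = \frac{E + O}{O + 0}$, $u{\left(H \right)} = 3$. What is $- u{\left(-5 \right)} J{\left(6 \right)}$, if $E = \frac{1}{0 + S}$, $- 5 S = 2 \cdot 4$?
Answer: $- \frac{43}{16} \approx -2.6875$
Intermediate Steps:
$S = - \frac{8}{5}$ ($S = - \frac{2 \cdot 4}{5} = \left(- \frac{1}{5}\right) 8 = - \frac{8}{5} \approx -1.6$)
$E = - \frac{5}{8}$ ($E = \frac{1}{0 - \frac{8}{5}} = \frac{1}{- \frac{8}{5}} = - \frac{5}{8} \approx -0.625$)
$J{\left(O \right)} = \frac{- \frac{5}{8} + O}{O}$ ($J{\left(O \right)} = \frac{- \frac{5}{8} + O}{O + 0} = \frac{- \frac{5}{8} + O}{O}$)
$- u{\left(-5 \right)} J{\left(6 \right)} = \left(-1\right) 3 \frac{- \frac{5}{8} + 6}{6} = - 3 \cdot \frac{1}{6} \cdot \frac{43}{8} = \left(-3\right) \frac{43}{48} = - \frac{43}{16}$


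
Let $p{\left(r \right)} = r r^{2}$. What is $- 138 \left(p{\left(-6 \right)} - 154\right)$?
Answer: $51060$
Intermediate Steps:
$p{\left(r \right)} = r^{3}$
$- 138 \left(p{\left(-6 \right)} - 154\right) = - 138 \left(\left(-6\right)^{3} - 154\right) = - 138 \left(-216 - 154\right) = \left(-138\right) \left(-370\right) = 51060$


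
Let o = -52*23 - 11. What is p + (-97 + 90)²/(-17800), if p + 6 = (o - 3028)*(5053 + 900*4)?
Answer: -652289205849/17800 ≈ -3.6645e+7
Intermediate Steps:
o = -1207 (o = -1196 - 11 = -1207)
p = -36645461 (p = -6 + (-1207 - 3028)*(5053 + 900*4) = -6 - 4235*(5053 + 3600) = -6 - 4235*8653 = -6 - 36645455 = -36645461)
p + (-97 + 90)²/(-17800) = -36645461 + (-97 + 90)²/(-17800) = -36645461 + (-7)²*(-1/17800) = -36645461 + 49*(-1/17800) = -36645461 - 49/17800 = -652289205849/17800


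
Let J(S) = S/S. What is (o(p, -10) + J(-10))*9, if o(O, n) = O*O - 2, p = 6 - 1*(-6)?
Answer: 1287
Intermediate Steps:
p = 12 (p = 6 + 6 = 12)
o(O, n) = -2 + O² (o(O, n) = O² - 2 = -2 + O²)
J(S) = 1
(o(p, -10) + J(-10))*9 = ((-2 + 12²) + 1)*9 = ((-2 + 144) + 1)*9 = (142 + 1)*9 = 143*9 = 1287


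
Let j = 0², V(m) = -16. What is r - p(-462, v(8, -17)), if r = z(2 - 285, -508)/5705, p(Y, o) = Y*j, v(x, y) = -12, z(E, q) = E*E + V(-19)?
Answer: 11439/815 ≈ 14.036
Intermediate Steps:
z(E, q) = -16 + E² (z(E, q) = E*E - 16 = E² - 16 = -16 + E²)
j = 0
p(Y, o) = 0 (p(Y, o) = Y*0 = 0)
r = 11439/815 (r = (-16 + (2 - 285)²)/5705 = (-16 + (-283)²)*(1/5705) = (-16 + 80089)*(1/5705) = 80073*(1/5705) = 11439/815 ≈ 14.036)
r - p(-462, v(8, -17)) = 11439/815 - 1*0 = 11439/815 + 0 = 11439/815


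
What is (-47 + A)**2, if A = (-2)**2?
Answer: 1849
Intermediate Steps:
A = 4
(-47 + A)**2 = (-47 + 4)**2 = (-43)**2 = 1849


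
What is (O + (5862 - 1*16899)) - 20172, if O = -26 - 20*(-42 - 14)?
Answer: -30115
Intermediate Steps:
O = 1094 (O = -26 - 20*(-56) = -26 + 1120 = 1094)
(O + (5862 - 1*16899)) - 20172 = (1094 + (5862 - 1*16899)) - 20172 = (1094 + (5862 - 16899)) - 20172 = (1094 - 11037) - 20172 = -9943 - 20172 = -30115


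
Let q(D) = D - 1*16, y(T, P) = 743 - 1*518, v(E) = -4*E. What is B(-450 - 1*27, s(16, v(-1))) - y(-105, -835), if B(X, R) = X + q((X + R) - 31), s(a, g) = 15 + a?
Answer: -1195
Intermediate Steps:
y(T, P) = 225 (y(T, P) = 743 - 518 = 225)
q(D) = -16 + D (q(D) = D - 16 = -16 + D)
B(X, R) = -47 + R + 2*X (B(X, R) = X + (-16 + ((X + R) - 31)) = X + (-16 + ((R + X) - 31)) = X + (-16 + (-31 + R + X)) = X + (-47 + R + X) = -47 + R + 2*X)
B(-450 - 1*27, s(16, v(-1))) - y(-105, -835) = (-47 + (15 + 16) + 2*(-450 - 1*27)) - 1*225 = (-47 + 31 + 2*(-450 - 27)) - 225 = (-47 + 31 + 2*(-477)) - 225 = (-47 + 31 - 954) - 225 = -970 - 225 = -1195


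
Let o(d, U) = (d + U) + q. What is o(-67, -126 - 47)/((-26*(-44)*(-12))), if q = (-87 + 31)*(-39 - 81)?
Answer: -135/286 ≈ -0.47203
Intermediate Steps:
q = 6720 (q = -56*(-120) = 6720)
o(d, U) = 6720 + U + d (o(d, U) = (d + U) + 6720 = (U + d) + 6720 = 6720 + U + d)
o(-67, -126 - 47)/((-26*(-44)*(-12))) = (6720 + (-126 - 47) - 67)/((-26*(-44)*(-12))) = (6720 - 173 - 67)/((1144*(-12))) = 6480/(-13728) = 6480*(-1/13728) = -135/286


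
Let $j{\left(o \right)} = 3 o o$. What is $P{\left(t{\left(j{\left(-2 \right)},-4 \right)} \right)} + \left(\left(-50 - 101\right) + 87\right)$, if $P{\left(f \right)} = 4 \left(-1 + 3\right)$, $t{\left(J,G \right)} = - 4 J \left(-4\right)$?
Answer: $-56$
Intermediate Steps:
$j{\left(o \right)} = 3 o^{2}$
$t{\left(J,G \right)} = 16 J$
$P{\left(f \right)} = 8$ ($P{\left(f \right)} = 4 \cdot 2 = 8$)
$P{\left(t{\left(j{\left(-2 \right)},-4 \right)} \right)} + \left(\left(-50 - 101\right) + 87\right) = 8 + \left(\left(-50 - 101\right) + 87\right) = 8 + \left(-151 + 87\right) = 8 - 64 = -56$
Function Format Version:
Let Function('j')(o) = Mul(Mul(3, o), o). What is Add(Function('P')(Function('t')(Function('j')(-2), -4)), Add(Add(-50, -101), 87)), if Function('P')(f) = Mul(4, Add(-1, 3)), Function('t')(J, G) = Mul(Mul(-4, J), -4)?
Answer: -56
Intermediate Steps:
Function('j')(o) = Mul(3, Pow(o, 2))
Function('t')(J, G) = Mul(16, J)
Function('P')(f) = 8 (Function('P')(f) = Mul(4, 2) = 8)
Add(Function('P')(Function('t')(Function('j')(-2), -4)), Add(Add(-50, -101), 87)) = Add(8, Add(Add(-50, -101), 87)) = Add(8, Add(-151, 87)) = Add(8, -64) = -56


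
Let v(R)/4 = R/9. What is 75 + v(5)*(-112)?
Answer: -1565/9 ≈ -173.89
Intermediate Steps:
v(R) = 4*R/9 (v(R) = 4*(R/9) = 4*R/9)
75 + v(5)*(-112) = 75 + ((4/9)*5)*(-112) = 75 + (20/9)*(-112) = 75 - 2240/9 = -1565/9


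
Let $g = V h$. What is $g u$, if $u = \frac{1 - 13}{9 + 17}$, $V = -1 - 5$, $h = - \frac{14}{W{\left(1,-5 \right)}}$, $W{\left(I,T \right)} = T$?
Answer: $\frac{504}{65} \approx 7.7538$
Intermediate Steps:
$h = \frac{14}{5}$ ($h = - \frac{14}{-5} = \left(-14\right) \left(- \frac{1}{5}\right) = \frac{14}{5} \approx 2.8$)
$V = -6$ ($V = -1 - 5 = -6$)
$u = - \frac{6}{13}$ ($u = - \frac{12}{26} = \left(-12\right) \frac{1}{26} = - \frac{6}{13} \approx -0.46154$)
$g = - \frac{84}{5}$ ($g = \left(-6\right) \frac{14}{5} = - \frac{84}{5} \approx -16.8$)
$g u = \left(- \frac{84}{5}\right) \left(- \frac{6}{13}\right) = \frac{504}{65}$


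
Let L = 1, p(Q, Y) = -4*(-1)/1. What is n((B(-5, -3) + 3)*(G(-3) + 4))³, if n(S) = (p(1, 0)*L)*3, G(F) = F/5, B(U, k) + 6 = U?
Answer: 1728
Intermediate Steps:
p(Q, Y) = 4 (p(Q, Y) = 4*1 = 4)
B(U, k) = -6 + U
G(F) = F/5 (G(F) = F*(⅕) = F/5)
n(S) = 12 (n(S) = (4*1)*3 = 4*3 = 12)
n((B(-5, -3) + 3)*(G(-3) + 4))³ = 12³ = 1728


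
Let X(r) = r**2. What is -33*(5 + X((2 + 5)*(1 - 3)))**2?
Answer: -1333233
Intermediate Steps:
-33*(5 + X((2 + 5)*(1 - 3)))**2 = -33*(5 + ((2 + 5)*(1 - 3))**2)**2 = -33*(5 + (7*(-2))**2)**2 = -33*(5 + (-14)**2)**2 = -33*(5 + 196)**2 = -33*201**2 = -33*40401 = -1333233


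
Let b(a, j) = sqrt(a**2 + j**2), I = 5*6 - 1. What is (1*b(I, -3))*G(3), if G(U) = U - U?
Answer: 0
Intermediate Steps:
G(U) = 0
I = 29 (I = 30 - 1 = 29)
(1*b(I, -3))*G(3) = (1*sqrt(29**2 + (-3)**2))*0 = (1*sqrt(841 + 9))*0 = (1*sqrt(850))*0 = (1*(5*sqrt(34)))*0 = (5*sqrt(34))*0 = 0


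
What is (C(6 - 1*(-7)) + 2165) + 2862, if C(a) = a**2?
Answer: 5196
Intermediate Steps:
(C(6 - 1*(-7)) + 2165) + 2862 = ((6 - 1*(-7))**2 + 2165) + 2862 = ((6 + 7)**2 + 2165) + 2862 = (13**2 + 2165) + 2862 = (169 + 2165) + 2862 = 2334 + 2862 = 5196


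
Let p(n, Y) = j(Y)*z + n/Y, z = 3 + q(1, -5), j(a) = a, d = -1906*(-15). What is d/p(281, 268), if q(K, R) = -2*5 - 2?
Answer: -1532424/129227 ≈ -11.858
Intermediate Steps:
d = 28590
q(K, R) = -12 (q(K, R) = -10 - 2 = -12)
z = -9 (z = 3 - 12 = -9)
p(n, Y) = -9*Y + n/Y (p(n, Y) = Y*(-9) + n/Y = -9*Y + n/Y)
d/p(281, 268) = 28590/(-9*268 + 281/268) = 28590/(-2412 + 281*(1/268)) = 28590/(-2412 + 281/268) = 28590/(-646135/268) = 28590*(-268/646135) = -1532424/129227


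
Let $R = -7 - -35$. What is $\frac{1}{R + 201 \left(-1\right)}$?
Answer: $- \frac{1}{173} \approx -0.0057803$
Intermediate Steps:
$R = 28$ ($R = -7 + 35 = 28$)
$\frac{1}{R + 201 \left(-1\right)} = \frac{1}{28 + 201 \left(-1\right)} = \frac{1}{28 - 201} = \frac{1}{-173} = - \frac{1}{173}$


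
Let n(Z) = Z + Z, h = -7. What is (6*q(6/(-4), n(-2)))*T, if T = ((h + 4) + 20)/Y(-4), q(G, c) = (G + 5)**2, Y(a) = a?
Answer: -2499/8 ≈ -312.38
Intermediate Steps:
n(Z) = 2*Z
q(G, c) = (5 + G)**2
T = -17/4 (T = ((-7 + 4) + 20)/(-4) = (-3 + 20)*(-1/4) = 17*(-1/4) = -17/4 ≈ -4.2500)
(6*q(6/(-4), n(-2)))*T = (6*(5 + 6/(-4))**2)*(-17/4) = (6*(5 + 6*(-1/4))**2)*(-17/4) = (6*(5 - 3/2)**2)*(-17/4) = (6*(7/2)**2)*(-17/4) = (6*(49/4))*(-17/4) = (147/2)*(-17/4) = -2499/8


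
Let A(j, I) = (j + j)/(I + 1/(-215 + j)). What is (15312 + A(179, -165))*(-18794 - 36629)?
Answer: -5041037982792/5941 ≈ -8.4852e+8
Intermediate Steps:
A(j, I) = 2*j/(I + 1/(-215 + j)) (A(j, I) = (2*j)/(I + 1/(-215 + j)) = 2*j/(I + 1/(-215 + j)))
(15312 + A(179, -165))*(-18794 - 36629) = (15312 + 2*179*(-215 + 179)/(1 - 215*(-165) - 165*179))*(-18794 - 36629) = (15312 + 2*179*(-36)/(1 + 35475 - 29535))*(-55423) = (15312 + 2*179*(-36)/5941)*(-55423) = (15312 + 2*179*(1/5941)*(-36))*(-55423) = (15312 - 12888/5941)*(-55423) = (90955704/5941)*(-55423) = -5041037982792/5941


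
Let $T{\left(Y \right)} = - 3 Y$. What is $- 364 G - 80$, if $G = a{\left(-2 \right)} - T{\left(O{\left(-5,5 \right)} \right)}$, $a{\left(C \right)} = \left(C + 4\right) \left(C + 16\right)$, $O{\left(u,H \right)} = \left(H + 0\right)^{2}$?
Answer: $-37572$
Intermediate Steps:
$O{\left(u,H \right)} = H^{2}$
$a{\left(C \right)} = \left(4 + C\right) \left(16 + C\right)$
$G = 103$ ($G = \left(64 + \left(-2\right)^{2} + 20 \left(-2\right)\right) - - 3 \cdot 5^{2} = \left(64 + 4 - 40\right) - \left(-3\right) 25 = 28 - -75 = 28 + 75 = 103$)
$- 364 G - 80 = \left(-364\right) 103 - 80 = -37492 - 80 = -37572$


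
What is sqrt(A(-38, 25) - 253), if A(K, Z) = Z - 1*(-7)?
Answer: I*sqrt(221) ≈ 14.866*I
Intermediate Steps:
A(K, Z) = 7 + Z (A(K, Z) = Z + 7 = 7 + Z)
sqrt(A(-38, 25) - 253) = sqrt((7 + 25) - 253) = sqrt(32 - 253) = sqrt(-221) = I*sqrt(221)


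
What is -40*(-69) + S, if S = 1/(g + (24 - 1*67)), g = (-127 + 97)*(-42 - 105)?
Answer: 12052921/4367 ≈ 2760.0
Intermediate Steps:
g = 4410 (g = -30*(-147) = 4410)
S = 1/4367 (S = 1/(4410 + (24 - 1*67)) = 1/(4410 + (24 - 67)) = 1/(4410 - 43) = 1/4367 ≈ 0.00022899)
-40*(-69) + S = -40*(-69) + 1/4367 = 2760 + 1/4367 = 12052921/4367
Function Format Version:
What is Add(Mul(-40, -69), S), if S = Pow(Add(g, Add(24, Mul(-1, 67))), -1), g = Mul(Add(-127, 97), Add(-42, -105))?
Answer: Rational(12052921, 4367) ≈ 2760.0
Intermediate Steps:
g = 4410 (g = Mul(-30, -147) = 4410)
S = Rational(1, 4367) (S = Pow(Add(4410, Add(24, Mul(-1, 67))), -1) = Pow(Add(4410, Add(24, -67)), -1) = Pow(Add(4410, -43), -1) = Pow(4367, -1) = Rational(1, 4367) ≈ 0.00022899)
Add(Mul(-40, -69), S) = Add(Mul(-40, -69), Rational(1, 4367)) = Add(2760, Rational(1, 4367)) = Rational(12052921, 4367)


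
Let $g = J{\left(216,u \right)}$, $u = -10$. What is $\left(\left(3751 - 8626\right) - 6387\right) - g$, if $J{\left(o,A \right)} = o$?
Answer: $-11478$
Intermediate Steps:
$g = 216$
$\left(\left(3751 - 8626\right) - 6387\right) - g = \left(\left(3751 - 8626\right) - 6387\right) - 216 = \left(-4875 - 6387\right) - 216 = -11262 - 216 = -11478$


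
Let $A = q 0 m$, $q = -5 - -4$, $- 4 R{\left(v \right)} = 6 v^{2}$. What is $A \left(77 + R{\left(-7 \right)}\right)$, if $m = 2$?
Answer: $0$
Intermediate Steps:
$R{\left(v \right)} = - \frac{3 v^{2}}{2}$ ($R{\left(v \right)} = - \frac{6 v^{2}}{4} = - \frac{3 v^{2}}{2}$)
$q = -1$ ($q = -5 + 4 = -1$)
$A = 0$ ($A = \left(-1\right) 0 \cdot 2 = 0 \cdot 2 = 0$)
$A \left(77 + R{\left(-7 \right)}\right) = 0 \left(77 - \frac{3 \left(-7\right)^{2}}{2}\right) = 0 \left(77 - \frac{147}{2}\right) = 0 \cdot \frac{7}{2} = 0$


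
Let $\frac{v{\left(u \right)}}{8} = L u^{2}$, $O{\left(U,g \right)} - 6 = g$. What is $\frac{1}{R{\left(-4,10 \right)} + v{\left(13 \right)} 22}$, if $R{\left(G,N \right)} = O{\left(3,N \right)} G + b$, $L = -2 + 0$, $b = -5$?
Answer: $- \frac{1}{59557} \approx -1.6791 \cdot 10^{-5}$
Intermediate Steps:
$O{\left(U,g \right)} = 6 + g$
$L = -2$
$R{\left(G,N \right)} = -5 + G \left(6 + N\right)$ ($R{\left(G,N \right)} = \left(6 + N\right) G - 5 = G \left(6 + N\right) - 5 = -5 + G \left(6 + N\right)$)
$v{\left(u \right)} = - 16 u^{2}$ ($v{\left(u \right)} = 8 \left(- 2 u^{2}\right) = - 16 u^{2}$)
$\frac{1}{R{\left(-4,10 \right)} + v{\left(13 \right)} 22} = \frac{1}{\left(-5 - 4 \left(6 + 10\right)\right) + - 16 \cdot 13^{2} \cdot 22} = \frac{1}{\left(-5 - 64\right) + \left(-16\right) 169 \cdot 22} = \frac{1}{\left(-5 - 64\right) - 59488} = \frac{1}{-69 - 59488} = \frac{1}{-59557} = - \frac{1}{59557}$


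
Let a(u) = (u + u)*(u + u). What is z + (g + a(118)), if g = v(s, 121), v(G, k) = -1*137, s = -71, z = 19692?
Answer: 75251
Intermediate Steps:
a(u) = 4*u**2 (a(u) = (2*u)*(2*u) = 4*u**2)
v(G, k) = -137
g = -137
z + (g + a(118)) = 19692 + (-137 + 4*118**2) = 19692 + (-137 + 4*13924) = 19692 + (-137 + 55696) = 19692 + 55559 = 75251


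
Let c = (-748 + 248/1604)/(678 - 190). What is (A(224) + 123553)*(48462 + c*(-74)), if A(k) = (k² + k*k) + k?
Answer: 532621467875295/48922 ≈ 1.0887e+10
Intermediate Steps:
c = -149943/97844 (c = (-748 + 248*(1/1604))/488 = (-748 + 62/401)*(1/488) = -299886/401*1/488 = -149943/97844 ≈ -1.5325)
A(k) = k + 2*k² (A(k) = (k² + k²) + k = 2*k² + k = k + 2*k²)
(A(224) + 123553)*(48462 + c*(-74)) = (224*(1 + 2*224) + 123553)*(48462 - 149943/97844*(-74)) = (224*(1 + 448) + 123553)*(48462 + 5547891/48922) = (224*449 + 123553)*(2376405855/48922) = (100576 + 123553)*(2376405855/48922) = 224129*(2376405855/48922) = 532621467875295/48922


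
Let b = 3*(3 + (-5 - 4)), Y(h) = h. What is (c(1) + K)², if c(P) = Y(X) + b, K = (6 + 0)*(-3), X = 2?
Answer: 1156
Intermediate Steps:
b = -18 (b = 3*(3 - 9) = 3*(-6) = -18)
K = -18 (K = 6*(-3) = -18)
c(P) = -16 (c(P) = 2 - 18 = -16)
(c(1) + K)² = (-16 - 18)² = (-34)² = 1156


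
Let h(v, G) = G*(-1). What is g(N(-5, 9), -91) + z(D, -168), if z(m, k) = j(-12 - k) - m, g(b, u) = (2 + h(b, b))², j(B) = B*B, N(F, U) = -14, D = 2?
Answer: 24590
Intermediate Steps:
h(v, G) = -G
j(B) = B²
g(b, u) = (2 - b)²
z(m, k) = (-12 - k)² - m
g(N(-5, 9), -91) + z(D, -168) = (-2 - 14)² + ((12 - 168)² - 1*2) = (-16)² + ((-156)² - 2) = 256 + (24336 - 2) = 256 + 24334 = 24590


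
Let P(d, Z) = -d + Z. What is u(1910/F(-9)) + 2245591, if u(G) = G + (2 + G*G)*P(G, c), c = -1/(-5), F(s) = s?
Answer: 43058142103/3645 ≈ 1.1813e+7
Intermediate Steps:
c = 1/5 (c = -1*(-1/5) = 1/5 ≈ 0.20000)
P(d, Z) = Z - d
u(G) = G + (2 + G**2)*(1/5 - G) (u(G) = G + (2 + G*G)*(1/5 - G) = G + (2 + G**2)*(1/5 - G))
u(1910/F(-9)) + 2245591 = (2/5 - 1910/(-9) - (1910/(-9))**3 + (1910/(-9))**2/5) + 2245591 = (2/5 - 1910*(-1)/9 - (1910*(-1/9))**3 + (1910*(-1/9))**2/5) + 2245591 = (2/5 - 1*(-1910/9) - (-1910/9)**3 + (-1910/9)**2/5) + 2245591 = (2/5 + 1910/9 - 1*(-6967871000/729) + (1/5)*(3648100/81)) + 2245591 = (2/5 + 1910/9 + 6967871000/729 + 729620/81) + 2245591 = 34872962908/3645 + 2245591 = 43058142103/3645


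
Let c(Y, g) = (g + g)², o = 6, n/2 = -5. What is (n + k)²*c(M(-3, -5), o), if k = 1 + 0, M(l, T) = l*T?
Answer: 11664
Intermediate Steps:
n = -10 (n = 2*(-5) = -10)
M(l, T) = T*l
c(Y, g) = 4*g² (c(Y, g) = (2*g)² = 4*g²)
k = 1
(n + k)²*c(M(-3, -5), o) = (-10 + 1)²*(4*6²) = (-9)²*(4*36) = 81*144 = 11664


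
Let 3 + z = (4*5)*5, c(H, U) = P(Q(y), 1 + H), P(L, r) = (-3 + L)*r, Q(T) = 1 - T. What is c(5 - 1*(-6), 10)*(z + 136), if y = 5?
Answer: -19572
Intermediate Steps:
P(L, r) = r*(-3 + L)
c(H, U) = -7 - 7*H (c(H, U) = (1 + H)*(-3 + (1 - 1*5)) = (1 + H)*(-3 + (1 - 5)) = (1 + H)*(-3 - 4) = (1 + H)*(-7) = -7 - 7*H)
z = 97 (z = -3 + (4*5)*5 = -3 + 20*5 = -3 + 100 = 97)
c(5 - 1*(-6), 10)*(z + 136) = (-7 - 7*(5 - 1*(-6)))*(97 + 136) = (-7 - 7*(5 + 6))*233 = (-7 - 7*11)*233 = (-7 - 77)*233 = -84*233 = -19572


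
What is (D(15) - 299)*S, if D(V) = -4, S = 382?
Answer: -115746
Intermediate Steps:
(D(15) - 299)*S = (-4 - 299)*382 = -303*382 = -115746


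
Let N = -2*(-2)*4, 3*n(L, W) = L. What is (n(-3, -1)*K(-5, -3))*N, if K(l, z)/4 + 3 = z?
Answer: 384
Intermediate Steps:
K(l, z) = -12 + 4*z
n(L, W) = L/3
N = 16 (N = 4*4 = 16)
(n(-3, -1)*K(-5, -3))*N = (((1/3)*(-3))*(-12 + 4*(-3)))*16 = -(-12 - 12)*16 = -1*(-24)*16 = 24*16 = 384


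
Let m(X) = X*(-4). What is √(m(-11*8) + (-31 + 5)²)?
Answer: 2*√257 ≈ 32.062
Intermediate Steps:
m(X) = -4*X
√(m(-11*8) + (-31 + 5)²) = √(-(-44)*8 + (-31 + 5)²) = √(-4*(-88) + (-26)²) = √(352 + 676) = √1028 = 2*√257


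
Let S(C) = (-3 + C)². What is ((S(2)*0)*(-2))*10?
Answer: 0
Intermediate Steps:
((S(2)*0)*(-2))*10 = (((-3 + 2)²*0)*(-2))*10 = (((-1)²*0)*(-2))*10 = ((1*0)*(-2))*10 = (0*(-2))*10 = 0*10 = 0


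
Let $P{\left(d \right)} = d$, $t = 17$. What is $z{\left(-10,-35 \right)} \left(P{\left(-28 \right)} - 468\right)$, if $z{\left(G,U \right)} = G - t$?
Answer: $13392$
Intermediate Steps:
$z{\left(G,U \right)} = -17 + G$ ($z{\left(G,U \right)} = G - 17 = -17 + G$)
$z{\left(-10,-35 \right)} \left(P{\left(-28 \right)} - 468\right) = \left(-17 - 10\right) \left(-28 - 468\right) = \left(-27\right) \left(-496\right) = 13392$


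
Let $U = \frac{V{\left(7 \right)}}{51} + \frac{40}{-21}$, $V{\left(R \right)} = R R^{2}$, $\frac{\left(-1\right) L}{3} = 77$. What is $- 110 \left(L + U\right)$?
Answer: $\frac{8882060}{357} \approx 24880.0$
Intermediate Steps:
$L = -231$ ($L = \left(-3\right) 77 = -231$)
$V{\left(R \right)} = R^{3}$
$U = \frac{1721}{357}$ ($U = \frac{7^{3}}{51} + \frac{40}{-21} = 343 \cdot \frac{1}{51} + 40 \left(- \frac{1}{21}\right) = \frac{343}{51} - \frac{40}{21} = \frac{1721}{357} \approx 4.8207$)
$- 110 \left(L + U\right) = - 110 \left(-231 + \frac{1721}{357}\right) = \left(-110\right) \left(- \frac{80746}{357}\right) = \frac{8882060}{357}$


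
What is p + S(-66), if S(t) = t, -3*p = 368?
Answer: -566/3 ≈ -188.67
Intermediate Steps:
p = -368/3 (p = -1/3*368 = -368/3 ≈ -122.67)
p + S(-66) = -368/3 - 66 = -566/3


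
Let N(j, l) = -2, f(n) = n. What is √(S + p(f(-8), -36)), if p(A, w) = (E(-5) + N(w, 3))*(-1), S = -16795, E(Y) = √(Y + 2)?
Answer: √(-16793 - I*√3) ≈ 0.0067 - 129.59*I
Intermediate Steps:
E(Y) = √(2 + Y)
p(A, w) = 2 - I*√3 (p(A, w) = (√(2 - 5) - 2)*(-1) = (√(-3) - 2)*(-1) = (I*√3 - 2)*(-1) = (-2 + I*√3)*(-1) = 2 - I*√3)
√(S + p(f(-8), -36)) = √(-16795 + (2 - I*√3)) = √(-16793 - I*√3)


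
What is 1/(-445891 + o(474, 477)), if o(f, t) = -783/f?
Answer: -158/70451039 ≈ -2.2427e-6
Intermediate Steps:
1/(-445891 + o(474, 477)) = 1/(-445891 - 783/474) = 1/(-445891 - 783*1/474) = 1/(-445891 - 261/158) = 1/(-70451039/158) = -158/70451039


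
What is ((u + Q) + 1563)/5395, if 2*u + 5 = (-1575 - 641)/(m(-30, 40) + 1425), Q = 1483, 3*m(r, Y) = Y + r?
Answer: 26076147/46235150 ≈ 0.56399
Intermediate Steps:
m(r, Y) = Y/3 + r/3 (m(r, Y) = (Y + r)/3 = Y/3 + r/3)
u = -28073/8570 (u = -5/2 + ((-1575 - 641)/(((⅓)*40 + (⅓)*(-30)) + 1425))/2 = -5/2 + (-2216/((40/3 - 10) + 1425))/2 = -5/2 + (-2216/(10/3 + 1425))/2 = -5/2 + (-2216/4285/3)/2 = -5/2 + (-2216*3/4285)/2 = -5/2 + (½)*(-6648/4285) = -5/2 - 3324/4285 = -28073/8570 ≈ -3.2757)
((u + Q) + 1563)/5395 = ((-28073/8570 + 1483) + 1563)/5395 = (12681237/8570 + 1563)*(1/5395) = (26076147/8570)*(1/5395) = 26076147/46235150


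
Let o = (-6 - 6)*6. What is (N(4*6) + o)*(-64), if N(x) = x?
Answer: 3072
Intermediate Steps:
o = -72 (o = -12*6 = -72)
(N(4*6) + o)*(-64) = (4*6 - 72)*(-64) = (24 - 72)*(-64) = -48*(-64) = 3072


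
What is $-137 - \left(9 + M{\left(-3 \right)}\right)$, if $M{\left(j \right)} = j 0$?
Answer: $-146$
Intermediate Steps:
$M{\left(j \right)} = 0$
$-137 - \left(9 + M{\left(-3 \right)}\right) = -137 - 9 = -146$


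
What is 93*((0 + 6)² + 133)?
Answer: 15717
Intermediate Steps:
93*((0 + 6)² + 133) = 93*(6² + 133) = 93*(36 + 133) = 93*169 = 15717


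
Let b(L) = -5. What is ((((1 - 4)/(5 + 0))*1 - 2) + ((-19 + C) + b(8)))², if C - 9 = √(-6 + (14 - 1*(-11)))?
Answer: 8219/25 - 176*√19/5 ≈ 175.33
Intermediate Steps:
C = 9 + √19 (C = 9 + √(-6 + (14 - 1*(-11))) = 9 + √(-6 + (14 + 11)) = 9 + √(-6 + 25) = 9 + √19 ≈ 13.359)
((((1 - 4)/(5 + 0))*1 - 2) + ((-19 + C) + b(8)))² = ((((1 - 4)/(5 + 0))*1 - 2) + ((-19 + (9 + √19)) - 5))² = ((-3/5*1 - 2) + ((-10 + √19) - 5))² = ((-3*⅕*1 - 2) + (-15 + √19))² = ((-⅗*1 - 2) + (-15 + √19))² = ((-⅗ - 2) + (-15 + √19))² = (-13/5 + (-15 + √19))² = (-88/5 + √19)²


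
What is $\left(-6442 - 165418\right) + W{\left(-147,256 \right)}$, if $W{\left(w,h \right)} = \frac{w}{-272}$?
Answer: $- \frac{46745773}{272} \approx -1.7186 \cdot 10^{5}$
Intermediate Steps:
$W{\left(w,h \right)} = - \frac{w}{272}$ ($W{\left(w,h \right)} = w \left(- \frac{1}{272}\right) = - \frac{w}{272}$)
$\left(-6442 - 165418\right) + W{\left(-147,256 \right)} = \left(-6442 - 165418\right) - - \frac{147}{272} = \left(-6442 - 165418\right) + \frac{147}{272} = -171860 + \frac{147}{272} = - \frac{46745773}{272}$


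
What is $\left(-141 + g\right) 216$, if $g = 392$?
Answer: $54216$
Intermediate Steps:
$\left(-141 + g\right) 216 = \left(-141 + 392\right) 216 = 251 \cdot 216 = 54216$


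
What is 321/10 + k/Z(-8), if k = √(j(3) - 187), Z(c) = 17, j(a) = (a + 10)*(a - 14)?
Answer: 321/10 + I*√330/17 ≈ 32.1 + 1.0686*I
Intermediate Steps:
j(a) = (-14 + a)*(10 + a) (j(a) = (10 + a)*(-14 + a) = (-14 + a)*(10 + a))
k = I*√330 (k = √((-140 + 3² - 4*3) - 187) = √((-140 + 9 - 12) - 187) = √(-143 - 187) = √(-330) = I*√330 ≈ 18.166*I)
321/10 + k/Z(-8) = 321/10 + (I*√330)/17 = 321*(⅒) + (I*√330)*(1/17) = 321/10 + I*√330/17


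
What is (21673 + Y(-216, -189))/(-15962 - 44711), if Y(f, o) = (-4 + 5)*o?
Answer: -21484/60673 ≈ -0.35409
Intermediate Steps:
Y(f, o) = o (Y(f, o) = 1*o = o)
(21673 + Y(-216, -189))/(-15962 - 44711) = (21673 - 189)/(-15962 - 44711) = 21484/(-60673) = 21484*(-1/60673) = -21484/60673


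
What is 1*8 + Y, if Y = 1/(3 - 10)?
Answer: 55/7 ≈ 7.8571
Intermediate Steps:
Y = -1/7 (Y = 1/(-7) = -1/7 ≈ -0.14286)
1*8 + Y = 1*8 - 1/7 = 8 - 1/7 = 55/7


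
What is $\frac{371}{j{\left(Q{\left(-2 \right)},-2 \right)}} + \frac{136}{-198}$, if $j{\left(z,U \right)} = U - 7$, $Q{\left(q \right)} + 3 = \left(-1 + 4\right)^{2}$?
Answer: $- \frac{461}{11} \approx -41.909$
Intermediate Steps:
$Q{\left(q \right)} = 6$ ($Q{\left(q \right)} = -3 + \left(-1 + 4\right)^{2} = -3 + 3^{2} = -3 + 9 = 6$)
$j{\left(z,U \right)} = -7 + U$
$\frac{371}{j{\left(Q{\left(-2 \right)},-2 \right)}} + \frac{136}{-198} = \frac{371}{-7 - 2} + \frac{136}{-198} = \frac{371}{-9} + 136 \left(- \frac{1}{198}\right) = 371 \left(- \frac{1}{9}\right) - \frac{68}{99} = - \frac{371}{9} - \frac{68}{99} = - \frac{461}{11}$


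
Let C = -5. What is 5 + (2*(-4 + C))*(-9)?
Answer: 167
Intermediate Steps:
5 + (2*(-4 + C))*(-9) = 5 + (2*(-4 - 5))*(-9) = 5 + (2*(-9))*(-9) = 5 - 18*(-9) = 5 + 162 = 167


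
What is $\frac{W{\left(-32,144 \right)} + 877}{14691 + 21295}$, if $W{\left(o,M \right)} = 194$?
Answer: $\frac{1071}{35986} \approx 0.029762$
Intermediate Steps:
$\frac{W{\left(-32,144 \right)} + 877}{14691 + 21295} = \frac{194 + 877}{14691 + 21295} = \frac{1071}{35986}$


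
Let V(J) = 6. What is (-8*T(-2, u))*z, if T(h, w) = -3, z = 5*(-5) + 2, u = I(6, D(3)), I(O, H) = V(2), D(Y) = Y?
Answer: -552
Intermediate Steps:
I(O, H) = 6
u = 6
z = -23 (z = -25 + 2 = -23)
(-8*T(-2, u))*z = -8*(-3)*(-23) = 24*(-23) = -552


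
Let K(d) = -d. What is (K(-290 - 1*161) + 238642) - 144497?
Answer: 94596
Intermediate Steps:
(K(-290 - 1*161) + 238642) - 144497 = (-(-290 - 1*161) + 238642) - 144497 = (-(-290 - 161) + 238642) - 144497 = (-1*(-451) + 238642) - 144497 = (451 + 238642) - 144497 = 239093 - 144497 = 94596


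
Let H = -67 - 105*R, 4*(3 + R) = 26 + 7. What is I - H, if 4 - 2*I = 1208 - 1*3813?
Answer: 7691/4 ≈ 1922.8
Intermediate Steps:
R = 21/4 (R = -3 + (26 + 7)/4 = -3 + (¼)*33 = -3 + 33/4 = 21/4 ≈ 5.2500)
I = 2609/2 (I = 2 - (1208 - 1*3813)/2 = 2 - (1208 - 3813)/2 = 2 - ½*(-2605) = 2 + 2605/2 = 2609/2 ≈ 1304.5)
H = -2473/4 (H = -67 - 105*21/4 = -67 - 2205/4 = -2473/4 ≈ -618.25)
I - H = 2609/2 - 1*(-2473/4) = 2609/2 + 2473/4 = 7691/4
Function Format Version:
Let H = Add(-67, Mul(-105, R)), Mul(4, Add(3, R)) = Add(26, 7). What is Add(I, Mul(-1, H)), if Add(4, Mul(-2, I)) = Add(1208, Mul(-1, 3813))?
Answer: Rational(7691, 4) ≈ 1922.8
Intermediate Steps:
R = Rational(21, 4) (R = Add(-3, Mul(Rational(1, 4), Add(26, 7))) = Add(-3, Mul(Rational(1, 4), 33)) = Add(-3, Rational(33, 4)) = Rational(21, 4) ≈ 5.2500)
I = Rational(2609, 2) (I = Add(2, Mul(Rational(-1, 2), Add(1208, Mul(-1, 3813)))) = Add(2, Mul(Rational(-1, 2), Add(1208, -3813))) = Add(2, Mul(Rational(-1, 2), -2605)) = Add(2, Rational(2605, 2)) = Rational(2609, 2) ≈ 1304.5)
H = Rational(-2473, 4) (H = Add(-67, Mul(-105, Rational(21, 4))) = Add(-67, Rational(-2205, 4)) = Rational(-2473, 4) ≈ -618.25)
Add(I, Mul(-1, H)) = Add(Rational(2609, 2), Mul(-1, Rational(-2473, 4))) = Add(Rational(2609, 2), Rational(2473, 4)) = Rational(7691, 4)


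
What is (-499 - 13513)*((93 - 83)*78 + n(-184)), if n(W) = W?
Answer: -8351152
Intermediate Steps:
(-499 - 13513)*((93 - 83)*78 + n(-184)) = (-499 - 13513)*((93 - 83)*78 - 184) = -14012*(10*78 - 184) = -14012*(780 - 184) = -14012*596 = -8351152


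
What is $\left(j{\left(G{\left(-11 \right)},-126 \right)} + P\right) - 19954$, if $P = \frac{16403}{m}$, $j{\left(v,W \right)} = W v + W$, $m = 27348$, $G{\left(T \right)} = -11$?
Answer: $- \frac{511227109}{27348} \approx -18693.0$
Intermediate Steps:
$j{\left(v,W \right)} = W + W v$
$P = \frac{16403}{27348} \approx 0.59979$
$\left(j{\left(G{\left(-11 \right)},-126 \right)} + P\right) - 19954 = \left(- 126 \left(1 - 11\right) + \frac{16403}{27348}\right) - 19954 = \left(\left(-126\right) \left(-10\right) + \frac{16403}{27348}\right) - 19954 = \left(1260 + \frac{16403}{27348}\right) - 19954 = \frac{34474883}{27348} - 19954 = - \frac{511227109}{27348}$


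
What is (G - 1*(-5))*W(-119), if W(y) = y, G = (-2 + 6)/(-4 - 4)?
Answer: -1071/2 ≈ -535.50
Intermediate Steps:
G = -1/2 (G = 4/(-8) = 4*(-1/8) = -1/2 ≈ -0.50000)
(G - 1*(-5))*W(-119) = (-1/2 - 1*(-5))*(-119) = (-1/2 + 5)*(-119) = (9/2)*(-119) = -1071/2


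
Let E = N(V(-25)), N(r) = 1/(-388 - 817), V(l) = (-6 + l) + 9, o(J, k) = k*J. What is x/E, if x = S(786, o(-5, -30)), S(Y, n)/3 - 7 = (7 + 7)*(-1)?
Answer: 25305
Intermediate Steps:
o(J, k) = J*k
V(l) = 3 + l
N(r) = -1/1205 (N(r) = 1/(-1205) = -1/1205)
E = -1/1205 ≈ -0.00082988
S(Y, n) = -21 (S(Y, n) = 21 + 3*((7 + 7)*(-1)) = 21 + 3*(14*(-1)) = 21 + 3*(-14) = 21 - 42 = -21)
x = -21
x/E = -21/(-1/1205) = -21*(-1205) = 25305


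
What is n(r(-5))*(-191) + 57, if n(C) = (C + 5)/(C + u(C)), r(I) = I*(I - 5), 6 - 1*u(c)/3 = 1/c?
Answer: -331621/3397 ≈ -97.622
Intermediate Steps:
u(c) = 18 - 3/c
r(I) = I*(-5 + I)
n(C) = (5 + C)/(18 + C - 3/C) (n(C) = (C + 5)/(C + (18 - 3/C)) = (5 + C)/(18 + C - 3/C))
n(r(-5))*(-191) + 57 = ((-5*(-5 - 5))*(5 - 5*(-5 - 5))/(-3 + (-5*(-5 - 5))² + 18*(-5*(-5 - 5))))*(-191) + 57 = ((-5*(-10))*(5 - 5*(-10))/(-3 + (-5*(-10))² + 18*(-5*(-10))))*(-191) + 57 = (50*(5 + 50)/(-3 + 50² + 18*50))*(-191) + 57 = (50*55/(-3 + 2500 + 900))*(-191) + 57 = (50*55/3397)*(-191) + 57 = (50*(1/3397)*55)*(-191) + 57 = (2750/3397)*(-191) + 57 = -525250/3397 + 57 = -331621/3397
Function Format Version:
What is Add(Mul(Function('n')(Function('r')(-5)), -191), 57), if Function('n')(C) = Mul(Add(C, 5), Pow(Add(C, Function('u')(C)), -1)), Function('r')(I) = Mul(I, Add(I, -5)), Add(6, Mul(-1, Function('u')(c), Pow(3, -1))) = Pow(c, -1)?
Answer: Rational(-331621, 3397) ≈ -97.622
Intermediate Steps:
Function('u')(c) = Add(18, Mul(-3, Pow(c, -1)))
Function('r')(I) = Mul(I, Add(-5, I))
Function('n')(C) = Mul(Pow(Add(18, C, Mul(-3, Pow(C, -1))), -1), Add(5, C)) (Function('n')(C) = Mul(Add(C, 5), Pow(Add(C, Add(18, Mul(-3, Pow(C, -1)))), -1)) = Mul(Add(5, C), Pow(Add(18, C, Mul(-3, Pow(C, -1))), -1)) = Mul(Pow(Add(18, C, Mul(-3, Pow(C, -1))), -1), Add(5, C)))
Add(Mul(Function('n')(Function('r')(-5)), -191), 57) = Add(Mul(Mul(Mul(-5, Add(-5, -5)), Pow(Add(-3, Pow(Mul(-5, Add(-5, -5)), 2), Mul(18, Mul(-5, Add(-5, -5)))), -1), Add(5, Mul(-5, Add(-5, -5)))), -191), 57) = Add(Mul(Mul(Mul(-5, -10), Pow(Add(-3, Pow(Mul(-5, -10), 2), Mul(18, Mul(-5, -10))), -1), Add(5, Mul(-5, -10))), -191), 57) = Add(Mul(Mul(50, Pow(Add(-3, Pow(50, 2), Mul(18, 50)), -1), Add(5, 50)), -191), 57) = Add(Mul(Mul(50, Pow(Add(-3, 2500, 900), -1), 55), -191), 57) = Add(Mul(Mul(50, Pow(3397, -1), 55), -191), 57) = Add(Mul(Mul(50, Rational(1, 3397), 55), -191), 57) = Add(Mul(Rational(2750, 3397), -191), 57) = Add(Rational(-525250, 3397), 57) = Rational(-331621, 3397)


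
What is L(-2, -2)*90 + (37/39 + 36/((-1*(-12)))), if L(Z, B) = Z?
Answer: -6866/39 ≈ -176.05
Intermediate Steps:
L(-2, -2)*90 + (37/39 + 36/((-1*(-12)))) = -2*90 + (37/39 + 36/((-1*(-12)))) = -180 + (37*(1/39) + 36/12) = -180 + (37/39 + 36*(1/12)) = -180 + (37/39 + 3) = -180 + 154/39 = -6866/39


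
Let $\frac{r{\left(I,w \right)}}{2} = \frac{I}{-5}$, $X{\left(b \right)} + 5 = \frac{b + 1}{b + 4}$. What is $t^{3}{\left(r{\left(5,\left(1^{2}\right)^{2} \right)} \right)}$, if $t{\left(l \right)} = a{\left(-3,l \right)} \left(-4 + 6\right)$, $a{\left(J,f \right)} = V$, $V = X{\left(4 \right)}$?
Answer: $- \frac{42875}{64} \approx -669.92$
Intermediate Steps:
$X{\left(b \right)} = -5 + \frac{1 + b}{4 + b}$ ($X{\left(b \right)} = -5 + \frac{b + 1}{b + 4} = -5 + \frac{1 + b}{4 + b}$)
$V = - \frac{35}{8}$ ($V = \frac{-19 - 16}{4 + 4} = \frac{-19 - 16}{8} = \frac{1}{8} \left(-35\right) = - \frac{35}{8} \approx -4.375$)
$a{\left(J,f \right)} = - \frac{35}{8}$
$r{\left(I,w \right)} = - \frac{2 I}{5}$ ($r{\left(I,w \right)} = 2 \frac{I}{-5} = 2 I \left(- \frac{1}{5}\right) = 2 \left(- \frac{I}{5}\right) = - \frac{2 I}{5}$)
$t{\left(l \right)} = - \frac{35}{4}$ ($t{\left(l \right)} = - \frac{35 \left(-4 + 6\right)}{8} = \left(- \frac{35}{8}\right) 2 = - \frac{35}{4}$)
$t^{3}{\left(r{\left(5,\left(1^{2}\right)^{2} \right)} \right)} = \left(- \frac{35}{4}\right)^{3} = - \frac{42875}{64}$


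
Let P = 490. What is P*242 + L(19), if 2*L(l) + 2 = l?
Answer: 237177/2 ≈ 1.1859e+5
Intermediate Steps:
L(l) = -1 + l/2
P*242 + L(19) = 490*242 + (-1 + (½)*19) = 118580 + (-1 + 19/2) = 118580 + 17/2 = 237177/2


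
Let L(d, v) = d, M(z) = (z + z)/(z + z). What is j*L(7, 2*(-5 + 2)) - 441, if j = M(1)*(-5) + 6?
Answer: -434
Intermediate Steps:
M(z) = 1 (M(z) = (2*z)/((2*z)) = (2*z)*(1/(2*z)) = 1)
j = 1 (j = 1*(-5) + 6 = -5 + 6 = 1)
j*L(7, 2*(-5 + 2)) - 441 = 1*7 - 441 = 7 - 441 = -434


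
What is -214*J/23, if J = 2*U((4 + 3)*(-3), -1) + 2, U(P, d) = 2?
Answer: -1284/23 ≈ -55.826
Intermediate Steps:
J = 6 (J = 2*2 + 2 = 4 + 2 = 6)
-214*J/23 = -1284/23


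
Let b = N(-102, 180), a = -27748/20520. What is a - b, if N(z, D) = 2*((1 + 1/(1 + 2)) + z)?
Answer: 1025903/5130 ≈ 199.98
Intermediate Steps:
N(z, D) = 8/3 + 2*z (N(z, D) = 2*((1 + 1/3) + z) = 2*((1 + ⅓) + z) = 2*(4/3 + z) = 8/3 + 2*z)
a = -6937/5130 (a = -27748*1/20520 = -6937/5130 ≈ -1.3522)
b = -604/3 (b = 8/3 + 2*(-102) = 8/3 - 204 = -604/3 ≈ -201.33)
a - b = -6937/5130 - 1*(-604/3) = -6937/5130 + 604/3 = 1025903/5130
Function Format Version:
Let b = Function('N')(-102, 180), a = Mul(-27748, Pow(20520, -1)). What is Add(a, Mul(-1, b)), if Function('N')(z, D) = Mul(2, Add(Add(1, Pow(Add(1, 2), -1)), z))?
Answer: Rational(1025903, 5130) ≈ 199.98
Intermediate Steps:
Function('N')(z, D) = Add(Rational(8, 3), Mul(2, z)) (Function('N')(z, D) = Mul(2, Add(Add(1, Pow(3, -1)), z)) = Mul(2, Add(Add(1, Rational(1, 3)), z)) = Mul(2, Add(Rational(4, 3), z)) = Add(Rational(8, 3), Mul(2, z)))
a = Rational(-6937, 5130) (a = Mul(-27748, Rational(1, 20520)) = Rational(-6937, 5130) ≈ -1.3522)
b = Rational(-604, 3) (b = Add(Rational(8, 3), Mul(2, -102)) = Add(Rational(8, 3), -204) = Rational(-604, 3) ≈ -201.33)
Add(a, Mul(-1, b)) = Add(Rational(-6937, 5130), Mul(-1, Rational(-604, 3))) = Add(Rational(-6937, 5130), Rational(604, 3)) = Rational(1025903, 5130)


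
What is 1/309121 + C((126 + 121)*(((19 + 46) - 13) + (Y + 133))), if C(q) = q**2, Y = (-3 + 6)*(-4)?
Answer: 564435892090682/309121 ≈ 1.8259e+9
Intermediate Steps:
Y = -12 (Y = 3*(-4) = -12)
1/309121 + C((126 + 121)*(((19 + 46) - 13) + (Y + 133))) = 1/309121 + ((126 + 121)*(((19 + 46) - 13) + (-12 + 133)))**2 = 1/309121 + (247*((65 - 13) + 121))**2 = 1/309121 + (247*(52 + 121))**2 = 1/309121 + (247*173)**2 = 1/309121 + 42731**2 = 1/309121 + 1825938361 = 564435892090682/309121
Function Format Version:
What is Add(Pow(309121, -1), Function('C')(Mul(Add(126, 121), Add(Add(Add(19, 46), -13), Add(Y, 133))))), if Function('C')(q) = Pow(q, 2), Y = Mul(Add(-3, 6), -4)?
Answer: Rational(564435892090682, 309121) ≈ 1.8259e+9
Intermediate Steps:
Y = -12 (Y = Mul(3, -4) = -12)
Add(Pow(309121, -1), Function('C')(Mul(Add(126, 121), Add(Add(Add(19, 46), -13), Add(Y, 133))))) = Add(Pow(309121, -1), Pow(Mul(Add(126, 121), Add(Add(Add(19, 46), -13), Add(-12, 133))), 2)) = Add(Rational(1, 309121), Pow(Mul(247, Add(Add(65, -13), 121)), 2)) = Add(Rational(1, 309121), Pow(Mul(247, Add(52, 121)), 2)) = Add(Rational(1, 309121), Pow(Mul(247, 173), 2)) = Add(Rational(1, 309121), Pow(42731, 2)) = Add(Rational(1, 309121), 1825938361) = Rational(564435892090682, 309121)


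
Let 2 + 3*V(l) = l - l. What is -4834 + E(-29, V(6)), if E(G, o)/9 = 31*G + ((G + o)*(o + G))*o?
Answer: -54617/3 ≈ -18206.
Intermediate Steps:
V(l) = -⅔ (V(l) = -⅔ + (l - l)/3 = -⅔ + (⅓)*0 = -⅔ + 0 = -⅔)
E(G, o) = 279*G + 9*o*(G + o)² (E(G, o) = 9*(31*G + ((G + o)*(o + G))*o) = 9*(31*G + ((G + o)*(G + o))*o) = 9*(31*G + (G + o)²*o) = 9*(31*G + o*(G + o)²) = 279*G + 9*o*(G + o)²)
-4834 + E(-29, V(6)) = -4834 + (279*(-29) + 9*(-⅔)*(-29 - ⅔)²) = -4834 + (-8091 + 9*(-⅔)*(-89/3)²) = -4834 + (-8091 + 9*(-⅔)*(7921/9)) = -4834 + (-8091 - 15842/3) = -4834 - 40115/3 = -54617/3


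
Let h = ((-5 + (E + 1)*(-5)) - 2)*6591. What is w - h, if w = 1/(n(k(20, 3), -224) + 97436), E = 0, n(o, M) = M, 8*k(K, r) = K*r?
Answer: 7688691505/97212 ≈ 79092.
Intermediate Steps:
k(K, r) = K*r/8 (k(K, r) = (K*r)/8 = K*r/8)
w = 1/97212 (w = 1/(-224 + 97436) = 1/97212 ≈ 1.0287e-5)
h = -79092 (h = ((-5 + (0 + 1)*(-5)) - 2)*6591 = ((-5 + 1*(-5)) - 2)*6591 = ((-5 - 5) - 2)*6591 = (-10 - 2)*6591 = -12*6591 = -79092)
w - h = 1/97212 - 1*(-79092) = 1/97212 + 79092 = 7688691505/97212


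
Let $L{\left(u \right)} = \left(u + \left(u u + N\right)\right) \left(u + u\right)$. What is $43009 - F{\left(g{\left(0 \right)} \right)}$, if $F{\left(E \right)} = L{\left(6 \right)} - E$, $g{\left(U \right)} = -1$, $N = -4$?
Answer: $42552$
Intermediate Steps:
$L{\left(u \right)} = 2 u \left(-4 + u + u^{2}\right)$ ($L{\left(u \right)} = \left(u + \left(u u - 4\right)\right) \left(u + u\right) = \left(u + \left(u^{2} - 4\right)\right) 2 u = \left(u + \left(-4 + u^{2}\right)\right) 2 u = \left(-4 + u + u^{2}\right) 2 u = 2 u \left(-4 + u + u^{2}\right)$)
$F{\left(E \right)} = 456 - E$ ($F{\left(E \right)} = 2 \cdot 6 \left(-4 + 6 + 6^{2}\right) - E = 2 \cdot 6 \left(-4 + 6 + 36\right) - E = 2 \cdot 6 \cdot 38 - E = 456 - E$)
$43009 - F{\left(g{\left(0 \right)} \right)} = 43009 - \left(456 - -1\right) = 43009 - \left(456 + 1\right) = 43009 - 457 = 42552$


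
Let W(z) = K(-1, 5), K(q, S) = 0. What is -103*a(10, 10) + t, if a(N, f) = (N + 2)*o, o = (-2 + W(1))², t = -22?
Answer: -4966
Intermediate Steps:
W(z) = 0
o = 4 (o = (-2 + 0)² = (-2)² = 4)
a(N, f) = 8 + 4*N (a(N, f) = (N + 2)*4 = (2 + N)*4 = 8 + 4*N)
-103*a(10, 10) + t = -103*(8 + 4*10) - 22 = -103*(8 + 40) - 22 = -103*48 - 22 = -4944 - 22 = -4966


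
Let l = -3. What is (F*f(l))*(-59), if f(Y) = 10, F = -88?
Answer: 51920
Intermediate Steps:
(F*f(l))*(-59) = -88*10*(-59) = -880*(-59) = 51920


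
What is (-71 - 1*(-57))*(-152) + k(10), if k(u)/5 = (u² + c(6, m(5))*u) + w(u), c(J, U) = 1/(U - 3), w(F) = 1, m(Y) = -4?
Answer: 18381/7 ≈ 2625.9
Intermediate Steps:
c(J, U) = 1/(-3 + U)
k(u) = 5 + 5*u² - 5*u/7 (k(u) = 5*((u² + u/(-3 - 4)) + 1) = 5*((u² + u/(-7)) + 1) = 5*((u² - u/7) + 1) = 5*(1 + u² - u/7) = 5 + 5*u² - 5*u/7)
(-71 - 1*(-57))*(-152) + k(10) = (-71 - 1*(-57))*(-152) + (5 + 5*10² - 5/7*10) = (-71 + 57)*(-152) + (5 + 5*100 - 50/7) = -14*(-152) + (5 + 500 - 50/7) = 2128 + 3485/7 = 18381/7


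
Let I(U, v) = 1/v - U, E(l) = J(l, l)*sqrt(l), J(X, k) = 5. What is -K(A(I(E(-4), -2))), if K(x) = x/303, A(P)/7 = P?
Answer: 7/606 + 70*I/303 ≈ 0.011551 + 0.23102*I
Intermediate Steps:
E(l) = 5*sqrt(l)
A(P) = 7*P
K(x) = x/303 (K(x) = x*(1/303) = x/303)
-K(A(I(E(-4), -2))) = -7*(1/(-2) - 5*sqrt(-4))/303 = -7*(-1/2 - 5*2*I)/303 = -7*(-1/2 - 10*I)/303 = -(-7/2 - 70*I)/303 = -(-7/606 - 70*I/303) = 7/606 + 70*I/303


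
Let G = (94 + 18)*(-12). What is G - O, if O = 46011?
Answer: -47355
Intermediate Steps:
G = -1344 (G = 112*(-12) = -1344)
G - O = -1344 - 1*46011 = -1344 - 46011 = -47355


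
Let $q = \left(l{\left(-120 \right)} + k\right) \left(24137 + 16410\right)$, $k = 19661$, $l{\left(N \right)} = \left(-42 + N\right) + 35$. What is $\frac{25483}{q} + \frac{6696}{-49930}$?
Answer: $- \frac{2651130805009}{19773405871570} \approx -0.13408$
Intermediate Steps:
$l{\left(N \right)} = -7 + N$
$q = 792045098$ ($q = \left(\left(-7 - 120\right) + 19661\right) \left(24137 + 16410\right) = \left(-127 + 19661\right) 40547 = 19534 \cdot 40547 = 792045098$)
$\frac{25483}{q} + \frac{6696}{-49930} = \frac{25483}{792045098} + \frac{6696}{-49930} = 25483 \cdot \frac{1}{792045098} + 6696 \left(- \frac{1}{49930}\right) = \frac{25483}{792045098} - \frac{3348}{24965} = - \frac{2651130805009}{19773405871570}$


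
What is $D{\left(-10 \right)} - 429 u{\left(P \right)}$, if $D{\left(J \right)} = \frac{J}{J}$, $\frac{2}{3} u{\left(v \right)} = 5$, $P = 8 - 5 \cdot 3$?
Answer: $- \frac{6433}{2} \approx -3216.5$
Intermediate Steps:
$P = -7$ ($P = 8 - 15 = -7$)
$u{\left(v \right)} = \frac{15}{2}$ ($u{\left(v \right)} = \frac{3}{2} \cdot 5 = \frac{15}{2}$)
$D{\left(J \right)} = 1$
$D{\left(-10 \right)} - 429 u{\left(P \right)} = 1 - \frac{6435}{2} = - \frac{6433}{2}$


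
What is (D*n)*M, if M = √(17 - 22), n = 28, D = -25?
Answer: -700*I*√5 ≈ -1565.2*I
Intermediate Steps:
M = I*√5 (M = √(-5) = I*√5 ≈ 2.2361*I)
(D*n)*M = (-25*28)*(I*√5) = -700*I*√5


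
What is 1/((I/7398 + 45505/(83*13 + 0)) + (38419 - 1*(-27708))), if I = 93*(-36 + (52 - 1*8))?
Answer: 1330407/88032065150 ≈ 1.5113e-5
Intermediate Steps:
I = 744 (I = 93*(-36 + (52 - 8)) = 93*(-36 + 44) = 93*8 = 744)
1/((I/7398 + 45505/(83*13 + 0)) + (38419 - 1*(-27708))) = 1/((744/7398 + 45505/(83*13 + 0)) + (38419 - 1*(-27708))) = 1/((744*(1/7398) + 45505/(1079 + 0)) + (38419 + 27708)) = 1/((124/1233 + 45505/1079) + 66127) = 1/(56241461/1330407 + 66127) = 1/(88032065150/1330407) = 1330407/88032065150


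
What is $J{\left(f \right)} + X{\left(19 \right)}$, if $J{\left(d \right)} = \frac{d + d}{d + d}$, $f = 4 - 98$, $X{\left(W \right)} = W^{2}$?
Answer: $362$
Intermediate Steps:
$f = -94$ ($f = 4 - 98 = -94$)
$J{\left(d \right)} = 1$ ($J{\left(d \right)} = \frac{2 d}{2 d} = 2 d \frac{1}{2 d} = 1$)
$J{\left(f \right)} + X{\left(19 \right)} = 1 + 19^{2} = 1 + 361 = 362$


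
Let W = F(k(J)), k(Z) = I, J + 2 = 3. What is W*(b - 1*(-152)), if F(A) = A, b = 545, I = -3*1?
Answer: -2091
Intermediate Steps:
I = -3
J = 1 (J = -2 + 3 = 1)
k(Z) = -3
W = -3
W*(b - 1*(-152)) = -3*(545 - 1*(-152)) = -3*(545 + 152) = -3*697 = -2091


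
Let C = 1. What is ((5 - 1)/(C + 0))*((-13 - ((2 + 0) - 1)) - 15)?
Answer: -116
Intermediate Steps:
((5 - 1)/(C + 0))*((-13 - ((2 + 0) - 1)) - 15) = ((5 - 1)/(1 + 0))*((-13 - ((2 + 0) - 1)) - 15) = (4/1)*((-13 - (2 - 1)) - 15) = (4*1)*((-13 - 1*1) - 15) = 4*((-13 - 1) - 15) = 4*(-14 - 15) = 4*(-29) = -116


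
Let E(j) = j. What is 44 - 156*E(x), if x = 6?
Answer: -892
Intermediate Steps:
44 - 156*E(x) = 44 - 156*6 = 44 - 936 = -892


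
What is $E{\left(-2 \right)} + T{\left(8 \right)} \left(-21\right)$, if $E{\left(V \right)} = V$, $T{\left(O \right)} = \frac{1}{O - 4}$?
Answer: $- \frac{29}{4} \approx -7.25$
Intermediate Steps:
$T{\left(O \right)} = \frac{1}{-4 + O}$
$E{\left(-2 \right)} + T{\left(8 \right)} \left(-21\right) = -2 + \frac{1}{-4 + 8} \left(-21\right) = -2 + \frac{1}{4} \left(-21\right) = -2 - \frac{21}{4} = - \frac{29}{4}$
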